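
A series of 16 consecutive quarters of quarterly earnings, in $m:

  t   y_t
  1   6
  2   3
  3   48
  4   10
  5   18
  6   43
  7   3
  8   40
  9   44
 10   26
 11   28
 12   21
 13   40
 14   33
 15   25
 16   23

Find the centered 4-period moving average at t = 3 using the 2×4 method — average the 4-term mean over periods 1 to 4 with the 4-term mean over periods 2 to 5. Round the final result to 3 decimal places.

Sum over 1–4: 6 + 3 + 48 + 10 = 67
Sum over 2–5: 3 + 48 + 10 + 18 = 79
CMA at t=3 = (67 + 79) / (2·4) = 146 / 8 = 18.250

18.250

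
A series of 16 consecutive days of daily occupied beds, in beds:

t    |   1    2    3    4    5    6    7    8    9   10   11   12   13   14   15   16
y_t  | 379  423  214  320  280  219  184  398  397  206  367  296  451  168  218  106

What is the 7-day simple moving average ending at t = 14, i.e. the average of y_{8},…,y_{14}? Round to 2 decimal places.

Sum of periods 8–14: 398 + 397 + 206 + 367 + 296 + 451 + 168 = 2283
Divide by 7: 2283 / 7 = 326.14

326.14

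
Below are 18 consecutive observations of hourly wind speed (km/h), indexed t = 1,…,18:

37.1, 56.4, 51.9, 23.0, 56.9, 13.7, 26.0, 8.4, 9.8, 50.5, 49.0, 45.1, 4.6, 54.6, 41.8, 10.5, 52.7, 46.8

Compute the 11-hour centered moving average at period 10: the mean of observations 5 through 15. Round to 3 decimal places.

Sum of periods 5–15: 56.9 + 13.7 + 26.0 + 8.4 + 9.8 + 50.5 + 49.0 + 45.1 + 4.6 + 54.6 + 41.8 = 360.4
Divide by 11: 360.4 / 11 = 32.764

32.764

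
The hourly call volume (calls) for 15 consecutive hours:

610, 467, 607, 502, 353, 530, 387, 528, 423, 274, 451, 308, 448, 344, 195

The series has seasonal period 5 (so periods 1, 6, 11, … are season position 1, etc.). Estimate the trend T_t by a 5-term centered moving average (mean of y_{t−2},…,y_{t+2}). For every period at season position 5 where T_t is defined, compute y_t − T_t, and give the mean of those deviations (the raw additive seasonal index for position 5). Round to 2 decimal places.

Season position 5 occurs at t = 5, 10 (where T_t is defined).
t=5: T_5 = 475.8000; y_5 − T_5 = 353 − 475.8000 = -122.8000
t=10: T_10 = 396.8000; y_10 − T_10 = 274 − 396.8000 = -122.8000
Mean deviation: (-122.8000 + -122.8000) / 2 = -122.80

-122.80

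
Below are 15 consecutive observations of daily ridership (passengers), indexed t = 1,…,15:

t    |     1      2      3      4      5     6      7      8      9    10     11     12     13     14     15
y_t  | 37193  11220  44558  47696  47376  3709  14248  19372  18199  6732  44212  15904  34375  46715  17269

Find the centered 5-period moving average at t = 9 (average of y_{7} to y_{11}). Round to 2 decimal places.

Sum of periods 7–11: 14248 + 19372 + 18199 + 6732 + 44212 = 102763
Divide by 5: 102763 / 5 = 20552.60

20552.60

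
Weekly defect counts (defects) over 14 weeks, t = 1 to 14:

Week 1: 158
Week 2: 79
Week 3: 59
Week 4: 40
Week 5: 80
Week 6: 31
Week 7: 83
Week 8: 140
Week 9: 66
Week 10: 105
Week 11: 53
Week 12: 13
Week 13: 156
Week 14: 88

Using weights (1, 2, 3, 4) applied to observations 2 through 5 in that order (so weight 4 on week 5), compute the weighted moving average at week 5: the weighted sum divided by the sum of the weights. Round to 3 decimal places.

Weighted sum: 1·79 + 2·59 + 3·40 + 4·80 = 79 + 118 + 120 + 320 = 637
Weight total: 1 + 2 + 3 + 4 = 10
WMA = 637 / 10 = 63.700

63.700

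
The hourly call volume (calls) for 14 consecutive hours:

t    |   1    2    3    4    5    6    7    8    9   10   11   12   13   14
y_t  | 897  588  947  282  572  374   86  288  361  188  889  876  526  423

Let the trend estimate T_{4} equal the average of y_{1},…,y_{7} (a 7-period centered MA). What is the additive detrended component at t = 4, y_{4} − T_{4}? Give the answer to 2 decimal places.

Trend T_4 = (897 + 588 + 947 + 282 + 572 + 374 + 86) / 7 = 3746/7 = 535.1429
Detrended value: 282 − 535.1429 = -253.14

-253.14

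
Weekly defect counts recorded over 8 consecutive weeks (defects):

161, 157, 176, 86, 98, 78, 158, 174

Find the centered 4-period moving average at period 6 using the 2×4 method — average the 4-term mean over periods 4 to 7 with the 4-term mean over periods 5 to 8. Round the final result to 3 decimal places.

Sum over 4–7: 86 + 98 + 78 + 158 = 420
Sum over 5–8: 98 + 78 + 158 + 174 = 508
CMA at t=6 = (420 + 508) / (2·4) = 928 / 8 = 116.000

116.000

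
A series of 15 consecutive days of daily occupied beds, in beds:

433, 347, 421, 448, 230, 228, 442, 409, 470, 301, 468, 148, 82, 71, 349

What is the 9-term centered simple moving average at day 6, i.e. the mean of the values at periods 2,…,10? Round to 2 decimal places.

366.22

Sum of periods 2–10: 347 + 421 + 448 + 230 + 228 + 442 + 409 + 470 + 301 = 3296
Divide by 9: 3296 / 9 = 366.22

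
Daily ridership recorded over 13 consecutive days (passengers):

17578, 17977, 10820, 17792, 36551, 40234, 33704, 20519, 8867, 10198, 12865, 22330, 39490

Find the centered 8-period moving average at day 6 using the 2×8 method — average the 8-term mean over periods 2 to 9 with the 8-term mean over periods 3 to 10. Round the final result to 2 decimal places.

Sum over 2–9: 17977 + 10820 + 17792 + 36551 + 40234 + 33704 + 20519 + 8867 = 186464
Sum over 3–10: 10820 + 17792 + 36551 + 40234 + 33704 + 20519 + 8867 + 10198 = 178685
CMA at t=6 = (186464 + 178685) / (2·8) = 365149 / 16 = 22821.81

22821.81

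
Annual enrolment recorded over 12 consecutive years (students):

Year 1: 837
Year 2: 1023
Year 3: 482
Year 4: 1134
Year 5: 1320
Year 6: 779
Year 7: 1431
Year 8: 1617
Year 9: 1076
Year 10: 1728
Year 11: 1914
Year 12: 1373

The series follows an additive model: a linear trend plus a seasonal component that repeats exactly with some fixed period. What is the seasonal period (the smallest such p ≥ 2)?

First differences y_{t+1} − y_t: 186, -541, 652, 186, -541, 652, 186, -541, …
The difference pattern repeats every 3 terms and not for any smaller step, so p = 3.

3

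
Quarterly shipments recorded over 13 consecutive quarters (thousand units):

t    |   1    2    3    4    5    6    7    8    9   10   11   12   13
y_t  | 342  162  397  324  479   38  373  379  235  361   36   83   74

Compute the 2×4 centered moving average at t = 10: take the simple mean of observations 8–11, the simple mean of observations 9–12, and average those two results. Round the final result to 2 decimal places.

215.75

Sum over 8–11: 379 + 235 + 361 + 36 = 1011
Sum over 9–12: 235 + 361 + 36 + 83 = 715
CMA at t=10 = (1011 + 715) / (2·4) = 1726 / 8 = 215.75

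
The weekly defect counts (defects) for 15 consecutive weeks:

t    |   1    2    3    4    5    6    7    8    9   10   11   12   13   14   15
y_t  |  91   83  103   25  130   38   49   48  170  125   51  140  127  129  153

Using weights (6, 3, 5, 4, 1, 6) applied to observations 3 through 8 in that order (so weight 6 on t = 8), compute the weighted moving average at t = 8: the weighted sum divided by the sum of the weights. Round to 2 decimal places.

73.28

Weighted sum: 6·103 + 3·25 + 5·130 + 4·38 + 1·49 + 6·48 = 618 + 75 + 650 + 152 + 49 + 288 = 1832
Weight total: 6 + 3 + 5 + 4 + 1 + 6 = 25
WMA = 1832 / 25 = 73.28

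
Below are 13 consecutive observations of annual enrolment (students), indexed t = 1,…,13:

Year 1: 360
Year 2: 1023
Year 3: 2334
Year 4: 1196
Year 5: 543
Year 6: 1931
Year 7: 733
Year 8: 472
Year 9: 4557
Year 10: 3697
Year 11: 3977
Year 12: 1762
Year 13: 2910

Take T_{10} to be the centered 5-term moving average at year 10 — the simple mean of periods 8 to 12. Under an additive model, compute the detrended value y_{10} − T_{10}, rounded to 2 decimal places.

Trend T_10 = (472 + 4557 + 3697 + 3977 + 1762) / 5 = 14465/5 = 2893.0000
Detrended value: 3697 − 2893.0000 = 804.00

804.00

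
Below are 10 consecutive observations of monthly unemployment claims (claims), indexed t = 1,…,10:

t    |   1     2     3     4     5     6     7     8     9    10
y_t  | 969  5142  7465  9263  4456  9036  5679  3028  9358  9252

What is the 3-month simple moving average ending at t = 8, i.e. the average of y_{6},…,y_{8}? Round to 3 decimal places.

5914.333

Sum of periods 6–8: 9036 + 5679 + 3028 = 17743
Divide by 3: 17743 / 3 = 5914.333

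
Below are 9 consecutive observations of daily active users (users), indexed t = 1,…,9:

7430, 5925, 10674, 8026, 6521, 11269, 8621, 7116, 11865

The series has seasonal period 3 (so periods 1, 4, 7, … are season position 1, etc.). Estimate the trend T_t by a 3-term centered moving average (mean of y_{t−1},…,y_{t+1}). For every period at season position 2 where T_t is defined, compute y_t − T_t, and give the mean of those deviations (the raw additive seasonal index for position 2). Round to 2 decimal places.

-2084.56

Season position 2 occurs at t = 2, 5, 8 (where T_t is defined).
t=2: T_2 = 8009.6667; y_2 − T_2 = 5925 − 8009.6667 = -2084.6667
t=5: T_5 = 8605.3333; y_5 − T_5 = 6521 − 8605.3333 = -2084.3333
t=8: T_8 = 9200.6667; y_8 − T_8 = 7116 − 9200.6667 = -2084.6667
Mean deviation: (-2084.6667 + -2084.3333 + -2084.6667) / 3 = -2084.56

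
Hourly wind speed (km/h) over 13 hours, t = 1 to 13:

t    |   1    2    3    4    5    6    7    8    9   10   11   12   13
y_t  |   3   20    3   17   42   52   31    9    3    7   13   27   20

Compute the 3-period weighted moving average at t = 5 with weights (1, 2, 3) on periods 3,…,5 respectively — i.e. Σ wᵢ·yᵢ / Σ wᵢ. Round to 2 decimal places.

27.17

Weighted sum: 1·3 + 2·17 + 3·42 = 3 + 34 + 126 = 163
Weight total: 1 + 2 + 3 = 6
WMA = 163 / 6 = 27.17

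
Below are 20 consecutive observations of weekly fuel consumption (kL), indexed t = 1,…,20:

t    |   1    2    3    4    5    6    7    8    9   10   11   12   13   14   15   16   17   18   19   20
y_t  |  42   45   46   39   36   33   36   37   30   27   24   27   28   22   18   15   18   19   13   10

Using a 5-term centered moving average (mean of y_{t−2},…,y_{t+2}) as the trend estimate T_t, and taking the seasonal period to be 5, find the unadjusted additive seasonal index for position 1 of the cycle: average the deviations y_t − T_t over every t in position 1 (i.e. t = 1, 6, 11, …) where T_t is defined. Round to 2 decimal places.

-3.27

Season position 1 occurs at t = 6, 11, 16 (where T_t is defined).
t=6: T_6 = 36.2000; y_6 − T_6 = 33 − 36.2000 = -3.2000
t=11: T_11 = 27.2000; y_11 − T_11 = 24 − 27.2000 = -3.2000
t=16: T_16 = 18.4000; y_16 − T_16 = 15 − 18.4000 = -3.4000
Mean deviation: (-3.2000 + -3.2000 + -3.4000) / 3 = -3.27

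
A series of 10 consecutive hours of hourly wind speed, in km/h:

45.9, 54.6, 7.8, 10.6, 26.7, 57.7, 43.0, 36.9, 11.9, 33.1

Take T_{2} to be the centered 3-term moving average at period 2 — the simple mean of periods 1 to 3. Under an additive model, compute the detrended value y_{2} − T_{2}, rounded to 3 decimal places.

Trend T_2 = (45.9 + 54.6 + 7.8) / 3 = 108.3/3 = 36.10000
Detrended value: 54.6 − 36.10000 = 18.500

18.500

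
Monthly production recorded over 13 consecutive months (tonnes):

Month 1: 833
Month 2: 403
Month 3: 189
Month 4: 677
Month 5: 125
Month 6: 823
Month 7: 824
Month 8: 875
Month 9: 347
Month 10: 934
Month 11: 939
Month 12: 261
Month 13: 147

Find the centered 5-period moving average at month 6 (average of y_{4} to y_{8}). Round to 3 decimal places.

664.800

Sum of periods 4–8: 677 + 125 + 823 + 824 + 875 = 3324
Divide by 5: 3324 / 5 = 664.800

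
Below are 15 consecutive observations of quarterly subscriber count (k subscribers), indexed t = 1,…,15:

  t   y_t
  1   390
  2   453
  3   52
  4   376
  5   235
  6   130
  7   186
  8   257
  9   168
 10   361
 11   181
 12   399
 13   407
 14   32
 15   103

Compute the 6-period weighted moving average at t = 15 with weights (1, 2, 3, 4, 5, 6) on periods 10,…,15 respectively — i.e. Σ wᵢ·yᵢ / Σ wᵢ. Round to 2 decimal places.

Weighted sum: 1·361 + 2·181 + 3·399 + 4·407 + 5·32 + 6·103 = 361 + 362 + 1197 + 1628 + 160 + 618 = 4326
Weight total: 1 + 2 + 3 + 4 + 5 + 6 = 21
WMA = 4326 / 21 = 206.00

206.00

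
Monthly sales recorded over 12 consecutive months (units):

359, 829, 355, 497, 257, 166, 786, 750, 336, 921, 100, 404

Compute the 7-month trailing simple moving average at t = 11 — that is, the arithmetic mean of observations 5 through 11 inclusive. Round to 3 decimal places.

473.714

Sum of periods 5–11: 257 + 166 + 786 + 750 + 336 + 921 + 100 = 3316
Divide by 7: 3316 / 7 = 473.714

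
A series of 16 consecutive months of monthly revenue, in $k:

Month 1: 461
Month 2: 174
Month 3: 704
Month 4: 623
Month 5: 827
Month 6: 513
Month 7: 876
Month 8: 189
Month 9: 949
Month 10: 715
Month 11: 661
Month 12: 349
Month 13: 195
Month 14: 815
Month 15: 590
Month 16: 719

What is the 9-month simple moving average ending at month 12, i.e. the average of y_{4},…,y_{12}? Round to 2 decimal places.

633.56

Sum of periods 4–12: 623 + 827 + 513 + 876 + 189 + 949 + 715 + 661 + 349 = 5702
Divide by 9: 5702 / 9 = 633.56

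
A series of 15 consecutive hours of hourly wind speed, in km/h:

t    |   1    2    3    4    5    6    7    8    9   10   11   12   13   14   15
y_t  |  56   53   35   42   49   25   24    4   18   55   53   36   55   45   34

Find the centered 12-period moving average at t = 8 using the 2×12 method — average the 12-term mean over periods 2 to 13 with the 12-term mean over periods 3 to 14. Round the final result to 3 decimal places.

37.083

Sum over 2–13: 53 + 35 + 42 + 49 + 25 + 24 + 4 + 18 + 55 + 53 + 36 + 55 = 449
Sum over 3–14: 35 + 42 + 49 + 25 + 24 + 4 + 18 + 55 + 53 + 36 + 55 + 45 = 441
CMA at t=8 = (449 + 441) / (2·12) = 890 / 24 = 37.083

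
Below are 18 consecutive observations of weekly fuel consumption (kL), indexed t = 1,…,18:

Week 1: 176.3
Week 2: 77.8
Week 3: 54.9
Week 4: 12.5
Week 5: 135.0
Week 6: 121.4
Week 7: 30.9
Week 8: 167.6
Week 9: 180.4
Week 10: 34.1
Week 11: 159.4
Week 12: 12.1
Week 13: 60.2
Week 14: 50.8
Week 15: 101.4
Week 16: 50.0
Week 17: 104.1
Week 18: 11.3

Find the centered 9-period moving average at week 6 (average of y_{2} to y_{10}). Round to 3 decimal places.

90.511

Sum of periods 2–10: 77.8 + 54.9 + 12.5 + 135.0 + 121.4 + 30.9 + 167.6 + 180.4 + 34.1 = 814.6
Divide by 9: 814.6 / 9 = 90.511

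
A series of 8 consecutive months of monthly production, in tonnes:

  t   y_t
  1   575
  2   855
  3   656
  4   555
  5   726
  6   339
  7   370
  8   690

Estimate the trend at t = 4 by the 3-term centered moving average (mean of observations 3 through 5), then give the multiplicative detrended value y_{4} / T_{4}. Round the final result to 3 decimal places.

0.860

Trend T_4 = (656 + 555 + 726) / 3 = 1937/3 = 645.66667
Ratio to trend: 555 / 645.66667 = 0.860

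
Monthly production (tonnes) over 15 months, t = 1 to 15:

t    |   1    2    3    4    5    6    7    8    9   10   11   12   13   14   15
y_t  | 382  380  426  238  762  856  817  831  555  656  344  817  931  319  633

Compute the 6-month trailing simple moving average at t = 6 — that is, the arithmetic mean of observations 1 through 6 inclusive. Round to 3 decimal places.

Sum of periods 1–6: 382 + 380 + 426 + 238 + 762 + 856 = 3044
Divide by 6: 3044 / 6 = 507.333

507.333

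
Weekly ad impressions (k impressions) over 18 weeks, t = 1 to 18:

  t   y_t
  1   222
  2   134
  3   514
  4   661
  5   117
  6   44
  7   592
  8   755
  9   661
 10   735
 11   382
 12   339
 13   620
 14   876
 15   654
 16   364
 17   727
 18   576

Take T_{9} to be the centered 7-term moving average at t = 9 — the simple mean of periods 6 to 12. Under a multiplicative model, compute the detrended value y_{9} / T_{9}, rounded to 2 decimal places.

Trend T_9 = (44 + 592 + 755 + 661 + 735 + 382 + 339) / 7 = 3508/7 = 501.1429
Ratio to trend: 661 / 501.1429 = 1.32

1.32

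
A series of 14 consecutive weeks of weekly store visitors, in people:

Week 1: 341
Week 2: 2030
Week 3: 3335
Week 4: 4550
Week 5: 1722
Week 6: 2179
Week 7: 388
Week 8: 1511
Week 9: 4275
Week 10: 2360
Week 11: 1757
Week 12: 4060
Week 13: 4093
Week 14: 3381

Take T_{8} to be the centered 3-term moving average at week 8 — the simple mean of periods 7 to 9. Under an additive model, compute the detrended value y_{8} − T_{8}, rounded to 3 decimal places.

Trend T_8 = (388 + 1511 + 4275) / 3 = 6174/3 = 2058.00000
Detrended value: 1511 − 2058.00000 = -547.000

-547.000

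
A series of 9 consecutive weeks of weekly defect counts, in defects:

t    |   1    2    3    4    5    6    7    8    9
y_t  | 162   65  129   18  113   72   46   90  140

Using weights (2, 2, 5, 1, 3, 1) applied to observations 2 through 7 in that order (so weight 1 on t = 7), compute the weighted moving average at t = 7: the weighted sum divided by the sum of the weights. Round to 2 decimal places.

60.93

Weighted sum: 2·65 + 2·129 + 5·18 + 1·113 + 3·72 + 1·46 = 130 + 258 + 90 + 113 + 216 + 46 = 853
Weight total: 2 + 2 + 5 + 1 + 3 + 1 = 14
WMA = 853 / 14 = 60.93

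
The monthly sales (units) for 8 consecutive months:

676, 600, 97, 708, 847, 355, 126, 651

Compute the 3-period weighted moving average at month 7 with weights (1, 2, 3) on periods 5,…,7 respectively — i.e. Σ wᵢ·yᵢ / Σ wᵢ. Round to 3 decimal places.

Weighted sum: 1·847 + 2·355 + 3·126 = 847 + 710 + 378 = 1935
Weight total: 1 + 2 + 3 = 6
WMA = 1935 / 6 = 322.500

322.500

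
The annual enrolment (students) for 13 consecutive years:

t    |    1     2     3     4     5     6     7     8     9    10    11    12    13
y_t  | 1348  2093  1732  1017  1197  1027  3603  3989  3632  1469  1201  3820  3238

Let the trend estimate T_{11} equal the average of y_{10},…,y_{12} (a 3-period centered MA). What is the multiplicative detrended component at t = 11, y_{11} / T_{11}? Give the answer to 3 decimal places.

0.555

Trend T_11 = (1469 + 1201 + 3820) / 3 = 6490/3 = 2163.33333
Ratio to trend: 1201 / 2163.33333 = 0.555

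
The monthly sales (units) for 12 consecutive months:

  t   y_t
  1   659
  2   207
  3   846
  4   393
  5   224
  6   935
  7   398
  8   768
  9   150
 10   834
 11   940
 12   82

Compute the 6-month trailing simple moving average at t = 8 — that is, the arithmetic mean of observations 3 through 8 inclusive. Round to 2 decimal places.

Sum of periods 3–8: 846 + 393 + 224 + 935 + 398 + 768 = 3564
Divide by 6: 3564 / 6 = 594.00

594.00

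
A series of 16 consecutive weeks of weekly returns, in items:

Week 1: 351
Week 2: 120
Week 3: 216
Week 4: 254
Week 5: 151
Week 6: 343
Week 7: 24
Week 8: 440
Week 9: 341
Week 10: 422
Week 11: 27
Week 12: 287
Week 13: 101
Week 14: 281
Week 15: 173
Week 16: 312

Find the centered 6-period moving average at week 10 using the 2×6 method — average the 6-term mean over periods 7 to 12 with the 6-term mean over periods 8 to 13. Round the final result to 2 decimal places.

263.25

Sum over 7–12: 24 + 440 + 341 + 422 + 27 + 287 = 1541
Sum over 8–13: 440 + 341 + 422 + 27 + 287 + 101 = 1618
CMA at t=10 = (1541 + 1618) / (2·6) = 3159 / 12 = 263.25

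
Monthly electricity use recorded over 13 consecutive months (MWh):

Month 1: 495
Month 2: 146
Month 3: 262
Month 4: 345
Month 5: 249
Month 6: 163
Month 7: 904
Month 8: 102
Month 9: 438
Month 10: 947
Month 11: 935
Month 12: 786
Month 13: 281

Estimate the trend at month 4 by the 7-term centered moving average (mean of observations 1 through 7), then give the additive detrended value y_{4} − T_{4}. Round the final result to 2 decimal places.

Trend T_4 = (495 + 146 + 262 + 345 + 249 + 163 + 904) / 7 = 2564/7 = 366.2857
Detrended value: 345 − 366.2857 = -21.29

-21.29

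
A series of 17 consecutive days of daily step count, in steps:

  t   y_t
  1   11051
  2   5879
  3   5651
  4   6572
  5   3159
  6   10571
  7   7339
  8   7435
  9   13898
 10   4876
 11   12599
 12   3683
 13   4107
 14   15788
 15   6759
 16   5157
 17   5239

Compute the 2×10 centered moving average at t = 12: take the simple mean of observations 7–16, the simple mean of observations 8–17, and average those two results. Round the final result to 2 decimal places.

8059.10

Sum over 7–16: 7339 + 7435 + 13898 + 4876 + 12599 + 3683 + 4107 + 15788 + 6759 + 5157 = 81641
Sum over 8–17: 7435 + 13898 + 4876 + 12599 + 3683 + 4107 + 15788 + 6759 + 5157 + 5239 = 79541
CMA at t=12 = (81641 + 79541) / (2·10) = 161182 / 20 = 8059.10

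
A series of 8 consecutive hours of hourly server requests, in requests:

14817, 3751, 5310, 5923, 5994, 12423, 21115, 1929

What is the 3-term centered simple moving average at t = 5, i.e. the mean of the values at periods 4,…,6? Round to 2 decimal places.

8113.33

Sum of periods 4–6: 5923 + 5994 + 12423 = 24340
Divide by 3: 24340 / 3 = 8113.33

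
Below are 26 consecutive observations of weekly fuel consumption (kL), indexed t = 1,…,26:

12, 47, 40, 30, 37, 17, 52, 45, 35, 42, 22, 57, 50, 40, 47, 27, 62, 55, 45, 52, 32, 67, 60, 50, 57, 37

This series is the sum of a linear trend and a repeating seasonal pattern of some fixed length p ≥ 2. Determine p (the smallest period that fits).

First differences y_{t+1} − y_t: 35, -7, -10, 7, -20, 35, -7, -10, 7, -20, 35, -7, …
The difference pattern repeats every 5 terms and not for any smaller step, so p = 5.

5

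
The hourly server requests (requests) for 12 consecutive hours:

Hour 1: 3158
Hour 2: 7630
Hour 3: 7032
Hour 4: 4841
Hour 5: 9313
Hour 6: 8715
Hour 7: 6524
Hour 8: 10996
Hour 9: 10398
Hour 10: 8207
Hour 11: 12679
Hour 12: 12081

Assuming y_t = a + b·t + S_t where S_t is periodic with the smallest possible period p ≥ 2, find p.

3

First differences y_{t+1} − y_t: 4472, -598, -2191, 4472, -598, -2191, 4472, -598, …
The difference pattern repeats every 3 terms and not for any smaller step, so p = 3.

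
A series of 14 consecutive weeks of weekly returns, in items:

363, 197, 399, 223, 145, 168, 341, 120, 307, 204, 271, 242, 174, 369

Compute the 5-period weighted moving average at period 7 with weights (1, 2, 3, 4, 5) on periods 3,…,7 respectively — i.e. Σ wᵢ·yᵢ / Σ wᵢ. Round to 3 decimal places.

Weighted sum: 1·399 + 2·223 + 3·145 + 4·168 + 5·341 = 399 + 446 + 435 + 672 + 1705 = 3657
Weight total: 1 + 2 + 3 + 4 + 5 = 15
WMA = 3657 / 15 = 243.800

243.800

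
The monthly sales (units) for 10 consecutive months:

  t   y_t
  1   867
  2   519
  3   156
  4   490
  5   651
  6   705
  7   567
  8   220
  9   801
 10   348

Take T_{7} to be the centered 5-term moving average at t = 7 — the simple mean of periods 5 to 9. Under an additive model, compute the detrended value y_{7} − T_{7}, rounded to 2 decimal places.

Trend T_7 = (651 + 705 + 567 + 220 + 801) / 5 = 2944/5 = 588.8000
Detrended value: 567 − 588.8000 = -21.80

-21.80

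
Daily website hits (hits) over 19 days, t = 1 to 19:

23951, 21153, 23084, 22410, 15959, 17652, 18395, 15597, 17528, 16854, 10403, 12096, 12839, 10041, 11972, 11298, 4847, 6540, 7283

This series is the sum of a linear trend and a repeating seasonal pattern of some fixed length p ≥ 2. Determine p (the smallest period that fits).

6

First differences y_{t+1} − y_t: -2798, 1931, -674, -6451, 1693, 743, -2798, 1931, -674, -6451, 1693, 743, -2798, 1931, …
The difference pattern repeats every 6 terms and not for any smaller step, so p = 6.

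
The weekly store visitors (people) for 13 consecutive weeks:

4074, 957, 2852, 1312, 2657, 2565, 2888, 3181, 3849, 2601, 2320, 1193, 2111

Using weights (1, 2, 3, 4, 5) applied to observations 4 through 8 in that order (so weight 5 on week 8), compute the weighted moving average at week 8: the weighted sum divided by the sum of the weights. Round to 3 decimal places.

Weighted sum: 1·1312 + 2·2657 + 3·2565 + 4·2888 + 5·3181 = 1312 + 5314 + 7695 + 11552 + 15905 = 41778
Weight total: 1 + 2 + 3 + 4 + 5 = 15
WMA = 41778 / 15 = 2785.200

2785.200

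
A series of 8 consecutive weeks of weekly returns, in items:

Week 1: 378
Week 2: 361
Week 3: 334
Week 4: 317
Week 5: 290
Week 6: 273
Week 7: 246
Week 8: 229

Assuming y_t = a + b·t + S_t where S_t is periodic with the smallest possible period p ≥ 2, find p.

2

First differences y_{t+1} − y_t: -17, -27, -17, -27, -17, -27, …
The difference pattern repeats every 2 terms and not for any smaller step, so p = 2.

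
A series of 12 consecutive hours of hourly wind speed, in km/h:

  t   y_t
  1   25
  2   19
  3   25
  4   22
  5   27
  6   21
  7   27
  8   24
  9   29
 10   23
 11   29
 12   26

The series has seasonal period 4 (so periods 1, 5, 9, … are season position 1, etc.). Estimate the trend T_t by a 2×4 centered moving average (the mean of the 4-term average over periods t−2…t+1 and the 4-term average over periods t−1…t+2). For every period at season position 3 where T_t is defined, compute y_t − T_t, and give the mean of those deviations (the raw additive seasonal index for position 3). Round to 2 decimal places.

2.00

Season position 3 occurs at t = 3, 7 (where T_t is defined).
t=3: T_3 = 23.0000; y_3 − T_3 = 25 − 23.0000 = 2.0000
t=7: T_7 = 25.0000; y_7 − T_7 = 27 − 25.0000 = 2.0000
Mean deviation: (2.0000 + 2.0000) / 2 = 2.00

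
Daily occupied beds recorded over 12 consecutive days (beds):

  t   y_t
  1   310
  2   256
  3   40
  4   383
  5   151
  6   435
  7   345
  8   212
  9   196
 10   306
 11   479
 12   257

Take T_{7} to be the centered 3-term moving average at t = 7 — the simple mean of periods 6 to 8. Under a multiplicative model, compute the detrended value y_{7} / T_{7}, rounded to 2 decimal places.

Trend T_7 = (435 + 345 + 212) / 3 = 992/3 = 330.6667
Ratio to trend: 345 / 330.6667 = 1.04

1.04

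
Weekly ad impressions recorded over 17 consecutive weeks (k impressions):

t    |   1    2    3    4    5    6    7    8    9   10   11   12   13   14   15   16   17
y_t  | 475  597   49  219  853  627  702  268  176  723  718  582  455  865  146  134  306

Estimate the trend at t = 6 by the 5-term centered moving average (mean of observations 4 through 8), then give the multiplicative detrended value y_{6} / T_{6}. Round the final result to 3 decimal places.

Trend T_6 = (219 + 853 + 627 + 702 + 268) / 5 = 2669/5 = 533.80000
Ratio to trend: 627 / 533.80000 = 1.175

1.175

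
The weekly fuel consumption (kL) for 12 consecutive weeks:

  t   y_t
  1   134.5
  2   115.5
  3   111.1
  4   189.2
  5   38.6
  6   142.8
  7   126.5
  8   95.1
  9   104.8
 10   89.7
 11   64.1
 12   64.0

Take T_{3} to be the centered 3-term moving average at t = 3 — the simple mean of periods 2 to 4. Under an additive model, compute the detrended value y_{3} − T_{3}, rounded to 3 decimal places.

Trend T_3 = (115.5 + 111.1 + 189.2) / 3 = 415.8/3 = 138.60000
Detrended value: 111.1 − 138.60000 = -27.500

-27.500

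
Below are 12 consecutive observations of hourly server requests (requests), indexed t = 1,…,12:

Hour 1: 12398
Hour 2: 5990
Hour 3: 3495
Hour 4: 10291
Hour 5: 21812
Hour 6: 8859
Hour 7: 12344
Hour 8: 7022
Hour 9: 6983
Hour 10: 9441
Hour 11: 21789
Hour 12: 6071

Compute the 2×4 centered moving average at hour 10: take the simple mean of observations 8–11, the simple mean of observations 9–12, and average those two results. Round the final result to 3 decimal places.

Sum over 8–11: 7022 + 6983 + 9441 + 21789 = 45235
Sum over 9–12: 6983 + 9441 + 21789 + 6071 = 44284
CMA at t=10 = (45235 + 44284) / (2·4) = 89519 / 8 = 11189.875

11189.875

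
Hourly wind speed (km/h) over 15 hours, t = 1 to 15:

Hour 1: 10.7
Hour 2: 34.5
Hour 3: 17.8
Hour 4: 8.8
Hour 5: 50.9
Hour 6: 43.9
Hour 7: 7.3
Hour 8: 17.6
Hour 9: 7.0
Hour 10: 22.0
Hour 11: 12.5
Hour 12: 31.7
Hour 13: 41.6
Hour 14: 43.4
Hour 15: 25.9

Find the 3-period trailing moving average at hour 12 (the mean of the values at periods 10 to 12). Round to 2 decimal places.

22.07

Sum of periods 10–12: 22.0 + 12.5 + 31.7 = 66.2
Divide by 3: 66.2 / 3 = 22.07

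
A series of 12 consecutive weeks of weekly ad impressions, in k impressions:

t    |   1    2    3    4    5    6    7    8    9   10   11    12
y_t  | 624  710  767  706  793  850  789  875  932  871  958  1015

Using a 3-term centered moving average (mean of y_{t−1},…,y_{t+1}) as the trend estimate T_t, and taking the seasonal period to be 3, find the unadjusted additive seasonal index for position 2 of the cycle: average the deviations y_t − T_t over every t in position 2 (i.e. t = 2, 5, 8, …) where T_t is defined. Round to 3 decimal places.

9.833

Season position 2 occurs at t = 2, 5, 8, 11 (where T_t is defined).
t=2: T_2 = 700.33333; y_2 − T_2 = 710 − 700.33333 = 9.66667
t=5: T_5 = 783.00000; y_5 − T_5 = 793 − 783.00000 = 10.00000
t=8: T_8 = 865.33333; y_8 − T_8 = 875 − 865.33333 = 9.66667
t=11: T_11 = 948.00000; y_11 − T_11 = 958 − 948.00000 = 10.00000
Mean deviation: (9.66667 + 10.00000 + 9.66667 + 10.00000) / 4 = 9.833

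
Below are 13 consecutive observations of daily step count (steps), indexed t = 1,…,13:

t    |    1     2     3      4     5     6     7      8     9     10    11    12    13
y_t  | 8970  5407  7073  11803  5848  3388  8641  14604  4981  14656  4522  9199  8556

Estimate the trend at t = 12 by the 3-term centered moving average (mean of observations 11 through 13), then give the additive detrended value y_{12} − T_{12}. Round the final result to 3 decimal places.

1773.333

Trend T_12 = (4522 + 9199 + 8556) / 3 = 22277/3 = 7425.66667
Detrended value: 9199 − 7425.66667 = 1773.333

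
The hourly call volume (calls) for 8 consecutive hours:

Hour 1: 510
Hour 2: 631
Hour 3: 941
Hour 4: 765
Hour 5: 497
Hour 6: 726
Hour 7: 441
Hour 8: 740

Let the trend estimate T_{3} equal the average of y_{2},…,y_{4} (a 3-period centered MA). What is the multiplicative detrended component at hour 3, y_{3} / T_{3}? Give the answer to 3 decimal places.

1.208

Trend T_3 = (631 + 941 + 765) / 3 = 2337/3 = 779.00000
Ratio to trend: 941 / 779.00000 = 1.208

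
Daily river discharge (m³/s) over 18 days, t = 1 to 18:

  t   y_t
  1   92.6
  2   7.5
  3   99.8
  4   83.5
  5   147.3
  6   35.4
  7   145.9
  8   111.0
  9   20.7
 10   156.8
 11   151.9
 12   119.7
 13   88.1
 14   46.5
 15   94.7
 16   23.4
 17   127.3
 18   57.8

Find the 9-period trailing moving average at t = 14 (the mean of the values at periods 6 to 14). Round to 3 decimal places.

Sum of periods 6–14: 35.4 + 145.9 + 111.0 + 20.7 + 156.8 + 151.9 + 119.7 + 88.1 + 46.5 = 876.0
Divide by 9: 876.0 / 9 = 97.333

97.333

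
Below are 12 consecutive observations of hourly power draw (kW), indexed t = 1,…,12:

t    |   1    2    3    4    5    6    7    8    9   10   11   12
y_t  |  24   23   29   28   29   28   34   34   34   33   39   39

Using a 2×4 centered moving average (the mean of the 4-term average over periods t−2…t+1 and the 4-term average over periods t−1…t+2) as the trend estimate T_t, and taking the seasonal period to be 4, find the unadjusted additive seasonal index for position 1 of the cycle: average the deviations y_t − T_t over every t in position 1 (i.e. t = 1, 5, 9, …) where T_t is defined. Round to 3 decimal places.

-0.250

Season position 1 occurs at t = 5, 9 (where T_t is defined).
t=5: T_5 = 29.12500; y_5 − T_5 = 29 − 29.12500 = -0.12500
t=9: T_9 = 34.37500; y_9 − T_9 = 34 − 34.37500 = -0.37500
Mean deviation: (-0.12500 + -0.37500) / 2 = -0.250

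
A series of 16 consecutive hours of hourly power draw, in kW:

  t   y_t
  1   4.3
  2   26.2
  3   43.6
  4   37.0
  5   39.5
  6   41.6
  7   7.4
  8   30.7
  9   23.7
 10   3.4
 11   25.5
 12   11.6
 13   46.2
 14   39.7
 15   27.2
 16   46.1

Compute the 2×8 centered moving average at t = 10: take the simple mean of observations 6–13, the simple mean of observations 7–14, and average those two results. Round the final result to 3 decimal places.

23.644

Sum over 6–13: 41.6 + 7.4 + 30.7 + 23.7 + 3.4 + 25.5 + 11.6 + 46.2 = 190.1
Sum over 7–14: 7.4 + 30.7 + 23.7 + 3.4 + 25.5 + 11.6 + 46.2 + 39.7 = 188.2
CMA at t=10 = (190.1 + 188.2) / (2·8) = 378.3 / 16 = 23.644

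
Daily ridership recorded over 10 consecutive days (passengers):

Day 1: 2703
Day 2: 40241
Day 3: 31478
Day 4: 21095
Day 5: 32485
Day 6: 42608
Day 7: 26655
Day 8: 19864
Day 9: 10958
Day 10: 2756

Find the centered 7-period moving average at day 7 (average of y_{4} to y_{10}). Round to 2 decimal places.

22345.86

Sum of periods 4–10: 21095 + 32485 + 42608 + 26655 + 19864 + 10958 + 2756 = 156421
Divide by 7: 156421 / 7 = 22345.86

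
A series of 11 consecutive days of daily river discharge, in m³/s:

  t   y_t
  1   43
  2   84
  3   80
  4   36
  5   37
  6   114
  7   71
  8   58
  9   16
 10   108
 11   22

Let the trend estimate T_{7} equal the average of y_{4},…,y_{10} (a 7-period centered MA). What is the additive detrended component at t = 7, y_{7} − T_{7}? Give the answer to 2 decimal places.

8.14

Trend T_7 = (36 + 37 + 114 + 71 + 58 + 16 + 108) / 7 = 440/7 = 62.8571
Detrended value: 71 − 62.8571 = 8.14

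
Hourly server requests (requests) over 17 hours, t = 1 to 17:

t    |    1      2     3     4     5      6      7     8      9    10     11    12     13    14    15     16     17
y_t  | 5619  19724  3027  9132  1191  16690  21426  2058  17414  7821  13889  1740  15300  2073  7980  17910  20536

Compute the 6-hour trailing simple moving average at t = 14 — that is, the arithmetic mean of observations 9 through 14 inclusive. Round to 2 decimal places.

9706.17

Sum of periods 9–14: 17414 + 7821 + 13889 + 1740 + 15300 + 2073 = 58237
Divide by 6: 58237 / 6 = 9706.17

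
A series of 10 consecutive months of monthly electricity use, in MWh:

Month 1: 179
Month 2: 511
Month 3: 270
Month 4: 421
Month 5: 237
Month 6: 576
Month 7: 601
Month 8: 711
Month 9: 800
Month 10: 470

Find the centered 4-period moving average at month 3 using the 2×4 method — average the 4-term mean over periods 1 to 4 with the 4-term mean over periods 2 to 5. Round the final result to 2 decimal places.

352.50

Sum over 1–4: 179 + 511 + 270 + 421 = 1381
Sum over 2–5: 511 + 270 + 421 + 237 = 1439
CMA at t=3 = (1381 + 1439) / (2·4) = 2820 / 8 = 352.50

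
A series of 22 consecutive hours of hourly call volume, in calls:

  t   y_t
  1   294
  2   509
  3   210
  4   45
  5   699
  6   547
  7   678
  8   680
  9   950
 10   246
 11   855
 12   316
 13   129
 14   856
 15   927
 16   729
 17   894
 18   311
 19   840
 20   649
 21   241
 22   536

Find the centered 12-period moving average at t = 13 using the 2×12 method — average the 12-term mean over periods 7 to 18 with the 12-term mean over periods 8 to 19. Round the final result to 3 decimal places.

637.667

Sum over 7–18: 678 + 680 + 950 + 246 + 855 + 316 + 129 + 856 + 927 + 729 + 894 + 311 = 7571
Sum over 8–19: 680 + 950 + 246 + 855 + 316 + 129 + 856 + 927 + 729 + 894 + 311 + 840 = 7733
CMA at t=13 = (7571 + 7733) / (2·12) = 15304 / 24 = 637.667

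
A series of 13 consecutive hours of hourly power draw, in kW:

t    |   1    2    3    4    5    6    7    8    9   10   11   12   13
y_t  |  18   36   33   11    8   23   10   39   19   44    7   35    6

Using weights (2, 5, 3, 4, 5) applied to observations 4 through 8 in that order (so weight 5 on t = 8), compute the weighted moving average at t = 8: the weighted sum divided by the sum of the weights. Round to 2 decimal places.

Weighted sum: 2·11 + 5·8 + 3·23 + 4·10 + 5·39 = 22 + 40 + 69 + 40 + 195 = 366
Weight total: 2 + 5 + 3 + 4 + 5 = 19
WMA = 366 / 19 = 19.26

19.26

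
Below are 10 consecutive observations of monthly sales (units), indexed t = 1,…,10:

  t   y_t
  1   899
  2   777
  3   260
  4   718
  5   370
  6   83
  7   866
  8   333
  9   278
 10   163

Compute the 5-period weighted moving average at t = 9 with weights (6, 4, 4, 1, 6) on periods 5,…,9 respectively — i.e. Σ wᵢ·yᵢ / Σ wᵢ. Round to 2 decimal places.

381.76

Weighted sum: 6·370 + 4·83 + 4·866 + 1·333 + 6·278 = 2220 + 332 + 3464 + 333 + 1668 = 8017
Weight total: 6 + 4 + 4 + 1 + 6 = 21
WMA = 8017 / 21 = 381.76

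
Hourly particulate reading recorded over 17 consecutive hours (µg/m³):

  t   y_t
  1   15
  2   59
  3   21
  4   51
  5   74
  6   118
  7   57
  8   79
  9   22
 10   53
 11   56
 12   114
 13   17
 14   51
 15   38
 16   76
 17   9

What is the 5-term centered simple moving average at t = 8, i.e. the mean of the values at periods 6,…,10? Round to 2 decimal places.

65.80

Sum of periods 6–10: 118 + 57 + 79 + 22 + 53 = 329
Divide by 5: 329 / 5 = 65.80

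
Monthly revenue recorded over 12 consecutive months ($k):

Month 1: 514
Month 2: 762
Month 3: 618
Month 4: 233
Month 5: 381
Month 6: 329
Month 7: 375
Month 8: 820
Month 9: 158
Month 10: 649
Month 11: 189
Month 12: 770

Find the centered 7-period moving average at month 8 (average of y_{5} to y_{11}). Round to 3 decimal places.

414.429

Sum of periods 5–11: 381 + 329 + 375 + 820 + 158 + 649 + 189 = 2901
Divide by 7: 2901 / 7 = 414.429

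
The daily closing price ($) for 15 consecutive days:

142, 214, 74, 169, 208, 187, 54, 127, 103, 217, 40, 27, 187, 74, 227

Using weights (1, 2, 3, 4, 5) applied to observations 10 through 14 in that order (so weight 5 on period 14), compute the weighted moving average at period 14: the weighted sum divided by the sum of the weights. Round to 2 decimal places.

Weighted sum: 1·217 + 2·40 + 3·27 + 4·187 + 5·74 = 217 + 80 + 81 + 748 + 370 = 1496
Weight total: 1 + 2 + 3 + 4 + 5 = 15
WMA = 1496 / 15 = 99.73

99.73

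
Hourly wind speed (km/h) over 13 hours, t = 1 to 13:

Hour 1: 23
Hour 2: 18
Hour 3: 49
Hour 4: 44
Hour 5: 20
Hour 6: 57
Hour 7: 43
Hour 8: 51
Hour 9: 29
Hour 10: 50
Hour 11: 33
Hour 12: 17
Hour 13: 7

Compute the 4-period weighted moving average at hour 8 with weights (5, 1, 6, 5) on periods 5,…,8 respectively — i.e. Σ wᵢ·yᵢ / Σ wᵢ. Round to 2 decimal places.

Weighted sum: 5·20 + 1·57 + 6·43 + 5·51 = 100 + 57 + 258 + 255 = 670
Weight total: 5 + 1 + 6 + 5 = 17
WMA = 670 / 17 = 39.41

39.41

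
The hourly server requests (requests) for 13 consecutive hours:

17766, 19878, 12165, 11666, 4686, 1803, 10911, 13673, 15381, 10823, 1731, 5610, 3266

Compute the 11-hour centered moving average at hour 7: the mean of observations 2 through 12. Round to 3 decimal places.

9847.909

Sum of periods 2–12: 19878 + 12165 + 11666 + 4686 + 1803 + 10911 + 13673 + 15381 + 10823 + 1731 + 5610 = 108327
Divide by 11: 108327 / 11 = 9847.909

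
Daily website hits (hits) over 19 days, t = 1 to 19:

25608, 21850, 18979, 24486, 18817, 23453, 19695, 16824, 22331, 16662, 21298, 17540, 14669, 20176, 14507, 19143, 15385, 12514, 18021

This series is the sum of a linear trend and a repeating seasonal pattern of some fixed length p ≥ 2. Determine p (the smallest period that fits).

First differences y_{t+1} − y_t: -3758, -2871, 5507, -5669, 4636, -3758, -2871, 5507, -5669, 4636, -3758, -2871, …
The difference pattern repeats every 5 terms and not for any smaller step, so p = 5.

5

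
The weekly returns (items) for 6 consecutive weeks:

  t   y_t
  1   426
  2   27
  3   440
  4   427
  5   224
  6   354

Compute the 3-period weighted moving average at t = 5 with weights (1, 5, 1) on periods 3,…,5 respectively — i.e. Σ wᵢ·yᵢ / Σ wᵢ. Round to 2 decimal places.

Weighted sum: 1·440 + 5·427 + 1·224 = 440 + 2135 + 224 = 2799
Weight total: 1 + 5 + 1 = 7
WMA = 2799 / 7 = 399.86

399.86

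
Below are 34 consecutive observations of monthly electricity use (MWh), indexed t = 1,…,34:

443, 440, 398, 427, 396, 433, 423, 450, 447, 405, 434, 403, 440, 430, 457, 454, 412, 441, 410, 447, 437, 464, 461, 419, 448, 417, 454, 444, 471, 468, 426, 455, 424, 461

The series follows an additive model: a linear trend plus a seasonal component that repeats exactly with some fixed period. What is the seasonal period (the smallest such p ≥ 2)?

7

First differences y_{t+1} − y_t: -3, -42, 29, -31, 37, -10, 27, -3, -42, 29, -31, 37, -10, 27, -3, -42, …
The difference pattern repeats every 7 terms and not for any smaller step, so p = 7.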